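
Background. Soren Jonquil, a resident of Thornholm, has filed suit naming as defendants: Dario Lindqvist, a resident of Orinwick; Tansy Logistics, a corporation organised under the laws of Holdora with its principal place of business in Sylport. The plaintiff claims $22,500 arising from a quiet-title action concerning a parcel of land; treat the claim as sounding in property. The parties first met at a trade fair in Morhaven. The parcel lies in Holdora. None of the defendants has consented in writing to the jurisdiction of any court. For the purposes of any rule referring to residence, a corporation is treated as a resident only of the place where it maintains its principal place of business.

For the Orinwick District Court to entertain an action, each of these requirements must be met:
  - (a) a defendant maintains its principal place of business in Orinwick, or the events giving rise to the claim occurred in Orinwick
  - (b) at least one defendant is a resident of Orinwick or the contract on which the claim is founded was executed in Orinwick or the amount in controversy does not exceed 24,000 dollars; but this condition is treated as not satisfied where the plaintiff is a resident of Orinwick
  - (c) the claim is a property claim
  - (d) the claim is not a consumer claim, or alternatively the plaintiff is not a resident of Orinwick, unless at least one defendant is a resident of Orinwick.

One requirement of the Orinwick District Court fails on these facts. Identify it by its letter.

The Orinwick District Court:
  (a) The corporate defendant(s) have their principal place of business in Sylport, not Orinwick; the operative events occurred in Holdora, not Orinwick — no alternative holds. Fails.
  (b) Dario Lindqvist resides in Orinwick, so this disjunct is met. The exception is not triggered, since the plaintiff resides in Thornholm, not Orinwick. Condition met.
  (c) The claim is a property claim. Condition met.
  (d) The claim is a property claim, not a consumer claim, so one alternative holds. Condition met.
Only condition (a) fails.

(a)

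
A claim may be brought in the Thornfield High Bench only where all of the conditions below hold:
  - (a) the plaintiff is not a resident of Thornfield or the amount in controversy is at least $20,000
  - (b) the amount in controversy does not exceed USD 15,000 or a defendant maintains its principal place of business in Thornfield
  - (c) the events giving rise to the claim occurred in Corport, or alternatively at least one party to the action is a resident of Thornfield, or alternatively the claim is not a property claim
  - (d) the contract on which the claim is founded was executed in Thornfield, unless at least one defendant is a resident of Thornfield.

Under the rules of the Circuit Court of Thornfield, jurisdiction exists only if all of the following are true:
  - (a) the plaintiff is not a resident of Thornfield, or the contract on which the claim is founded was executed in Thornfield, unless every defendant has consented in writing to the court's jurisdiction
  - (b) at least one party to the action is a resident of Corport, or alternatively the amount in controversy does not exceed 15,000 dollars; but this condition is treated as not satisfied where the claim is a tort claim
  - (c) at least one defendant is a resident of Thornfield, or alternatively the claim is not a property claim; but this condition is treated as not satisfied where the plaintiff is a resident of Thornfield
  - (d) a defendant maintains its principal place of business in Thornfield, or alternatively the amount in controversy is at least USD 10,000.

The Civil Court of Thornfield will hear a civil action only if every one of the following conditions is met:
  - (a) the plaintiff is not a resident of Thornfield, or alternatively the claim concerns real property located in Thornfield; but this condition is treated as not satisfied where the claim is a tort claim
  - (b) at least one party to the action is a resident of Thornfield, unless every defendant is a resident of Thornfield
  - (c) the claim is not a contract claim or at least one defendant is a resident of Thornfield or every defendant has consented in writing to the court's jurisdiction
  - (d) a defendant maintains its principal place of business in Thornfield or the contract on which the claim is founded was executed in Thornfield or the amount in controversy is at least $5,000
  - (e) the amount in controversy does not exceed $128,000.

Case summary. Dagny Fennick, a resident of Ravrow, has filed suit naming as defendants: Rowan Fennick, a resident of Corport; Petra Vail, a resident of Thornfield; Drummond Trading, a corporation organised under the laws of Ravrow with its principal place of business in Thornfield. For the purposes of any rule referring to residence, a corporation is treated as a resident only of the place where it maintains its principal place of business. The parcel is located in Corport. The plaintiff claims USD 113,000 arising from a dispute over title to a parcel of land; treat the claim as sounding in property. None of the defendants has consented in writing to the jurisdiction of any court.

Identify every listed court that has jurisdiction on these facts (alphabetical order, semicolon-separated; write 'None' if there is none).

the Circuit Court of Thornfield; the Civil Court of Thornfield; the Thornfield High Bench

The Thornfield High Bench:
  (a) The plaintiff resides in Ravrow, which is not Thornfield — that alternative is enough. Satisfied.
  (b) Drummond Trading has its principal place of business in Thornfield — that alternative is enough. Condition met.
  (c) The operative events occurred in Corport, so this disjunct is met. Met.
  (d) No contract (and hence no place of execution) is alleged. But Petra Vail resides in Thornfield, and the 'unless' clause therefore excuses the requirement. Condition met.
  → The court has jurisdiction.
The Circuit Court of Thornfield:
  (a) The plaintiff resides in Ravrow, which is not Thornfield, which satisfies one of the alternatives. Met.
  (b) Rowan Fennick resides in Corport, which satisfies one of the alternatives. The exception is not triggered, since the claim is a property claim, not a tort claim. Condition met.
  (c) Petra Vail resides in Thornfield, so this disjunct is met. The carve-out does not apply: the plaintiff resides in Ravrow, not Thornfield. Satisfied.
  (d) Drummond Trading has its principal place of business in Thornfield — that alternative is enough. Condition met.
  → The court has jurisdiction.
The Civil Court of Thornfield:
  (a) The plaintiff resides in Ravrow, which is not Thornfield, so this disjunct is met. The exception is not triggered, since the claim is a property claim, not a tort claim. Met.
  (b) Petra Vail resides in Thornfield. Condition met.
  (c) The claim is a property claim, not a contract claim, which satisfies one of the alternatives. Condition met.
  (d) Drummond Trading has its principal place of business in Thornfield, so this disjunct is met. Condition met.
  (e) The amount in controversy is USD 113,000, within the USD 128,000 ceiling. Met.
  → The court has jurisdiction.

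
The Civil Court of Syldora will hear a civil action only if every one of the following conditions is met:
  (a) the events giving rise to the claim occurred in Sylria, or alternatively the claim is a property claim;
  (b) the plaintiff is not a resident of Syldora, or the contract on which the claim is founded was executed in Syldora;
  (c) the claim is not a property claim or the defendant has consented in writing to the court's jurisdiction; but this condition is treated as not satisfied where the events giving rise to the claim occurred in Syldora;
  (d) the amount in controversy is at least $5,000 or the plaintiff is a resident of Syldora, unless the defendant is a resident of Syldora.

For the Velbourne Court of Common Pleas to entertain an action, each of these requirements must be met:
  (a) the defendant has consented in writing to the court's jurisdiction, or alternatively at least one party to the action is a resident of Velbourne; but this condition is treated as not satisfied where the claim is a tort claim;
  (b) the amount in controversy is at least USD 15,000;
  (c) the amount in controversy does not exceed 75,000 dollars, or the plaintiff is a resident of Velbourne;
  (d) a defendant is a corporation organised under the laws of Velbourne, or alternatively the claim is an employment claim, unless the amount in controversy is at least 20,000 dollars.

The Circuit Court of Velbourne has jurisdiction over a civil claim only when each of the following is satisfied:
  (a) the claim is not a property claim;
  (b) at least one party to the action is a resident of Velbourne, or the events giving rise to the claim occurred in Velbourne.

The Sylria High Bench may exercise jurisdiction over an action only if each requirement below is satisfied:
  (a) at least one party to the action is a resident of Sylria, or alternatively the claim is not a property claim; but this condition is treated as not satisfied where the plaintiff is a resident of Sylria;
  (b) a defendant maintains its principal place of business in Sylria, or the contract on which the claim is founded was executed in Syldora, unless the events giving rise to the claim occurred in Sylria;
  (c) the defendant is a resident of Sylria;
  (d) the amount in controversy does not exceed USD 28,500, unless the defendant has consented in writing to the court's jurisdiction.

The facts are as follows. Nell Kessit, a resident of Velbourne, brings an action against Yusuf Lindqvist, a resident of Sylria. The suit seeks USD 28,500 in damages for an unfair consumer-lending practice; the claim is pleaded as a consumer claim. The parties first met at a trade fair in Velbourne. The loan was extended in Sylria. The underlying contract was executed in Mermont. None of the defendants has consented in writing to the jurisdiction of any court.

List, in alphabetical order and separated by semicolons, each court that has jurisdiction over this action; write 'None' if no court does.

The Civil Court of Syldora:
  (a) The operative events occurred in Sylria, so one alternative holds. Met.
  (b) The plaintiff resides in Velbourne, which is not Syldora, which satisfies one of the alternatives. Condition met.
  (c) The claim is a consumer claim, not a property claim, so this disjunct is met. The exception is not triggered, since the operative events occurred in Sylria, not Syldora. Met.
  (d) The amount in controversy is $28,500, which meets the USD 5,000 floor, so one alternative holds. Satisfied.
  → All conditions met; jurisdiction exists.
The Velbourne Court of Common Pleas:
  (a) Nell Kessit resides in Velbourne, so one alternative holds. The carve-out does not apply: the claim is a consumer claim, not a tort claim. Condition met.
  (b) The amount in controversy is USD 28,500, which meets the USD 15,000 floor. Satisfied.
  (c) The amount in controversy is 28,500 dollars, within the 75,000 dollars ceiling, so this disjunct is met. Satisfied.
  (d) No defendant is a corporation; the claim is a consumer claim, not an employment claim — every alternative fails. But the amount in controversy is USD 28,500, which meets the $20,000 floor, and the 'unless' clause therefore excuses the requirement. Satisfied.
  → The court has jurisdiction.
The Circuit Court of Velbourne:
  (a) The claim is a consumer claim, not a property claim. Condition met.
  (b) Nell Kessit resides in Velbourne — that alternative is enough. Condition met.
  → Every requirement is satisfied — jurisdiction.
The Sylria High Bench:
  (a) Yusuf Lindqvist resides in Sylria, which satisfies one of the alternatives. The carve-out does not apply: the plaintiff resides in Velbourne, not Sylria. Satisfied.
  (b) No defendant is a corporation; the contract was executed in Mermont, not Syldora — none of the alternatives is met. However, the operative events occurred in Sylria, so the 'unless' proviso supplies this condition. Satisfied.
  (c) The defendant resides in Sylria. Met.
  (d) The amount in controversy is 28,500 dollars, within the 28,500 dollars ceiling. Met.
  → All conditions met; jurisdiction exists.

the Circuit Court of Velbourne; the Civil Court of Syldora; the Sylria High Bench; the Velbourne Court of Common Pleas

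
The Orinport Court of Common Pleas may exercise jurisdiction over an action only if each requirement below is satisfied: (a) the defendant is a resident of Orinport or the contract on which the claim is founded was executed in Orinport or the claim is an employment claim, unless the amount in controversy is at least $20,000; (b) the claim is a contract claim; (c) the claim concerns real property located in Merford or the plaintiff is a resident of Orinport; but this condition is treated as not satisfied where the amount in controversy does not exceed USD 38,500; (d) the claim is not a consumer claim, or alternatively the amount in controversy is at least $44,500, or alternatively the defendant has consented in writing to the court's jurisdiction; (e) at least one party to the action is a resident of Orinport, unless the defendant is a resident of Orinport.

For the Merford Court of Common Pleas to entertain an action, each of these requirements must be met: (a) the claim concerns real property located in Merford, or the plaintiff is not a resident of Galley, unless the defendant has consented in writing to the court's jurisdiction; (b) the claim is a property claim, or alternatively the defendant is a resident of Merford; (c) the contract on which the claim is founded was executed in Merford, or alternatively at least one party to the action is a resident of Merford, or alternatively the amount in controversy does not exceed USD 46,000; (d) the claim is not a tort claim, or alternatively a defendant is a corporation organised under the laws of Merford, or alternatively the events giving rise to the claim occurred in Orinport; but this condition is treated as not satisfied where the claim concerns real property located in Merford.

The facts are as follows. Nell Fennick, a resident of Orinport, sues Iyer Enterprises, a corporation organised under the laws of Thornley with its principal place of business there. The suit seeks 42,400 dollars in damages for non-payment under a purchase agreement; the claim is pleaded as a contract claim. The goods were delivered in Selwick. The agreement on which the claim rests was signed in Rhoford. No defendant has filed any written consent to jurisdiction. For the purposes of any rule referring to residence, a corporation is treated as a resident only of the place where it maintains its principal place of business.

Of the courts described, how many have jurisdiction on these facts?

1

The Orinport Court of Common Pleas:
  (a) The defendant resides in Thornley, not Orinport; the contract was executed in Rhoford, not Orinport; the claim is a contract claim, not an employment claim — no alternative holds. But the amount in controversy is 42,400 dollars, which meets the USD 20,000 floor, and the 'unless' clause therefore excuses the requirement. Condition met.
  (b) The claim is a contract claim. Satisfied.
  (c) The plaintiff resides in Orinport, so this disjunct is met. And the carve-out is inapplicable — the amount in controversy is 42,400 dollars, above the 38,500 dollars ceiling. Satisfied.
  (d) The claim is a contract claim, not a consumer claim — that alternative is enough. Met.
  (e) Nell Fennick resides in Orinport. Condition met.
  → Every requirement is satisfied — jurisdiction.
The Merford Court of Common Pleas:
  (a) The plaintiff resides in Orinport, which is not Galley — that alternative is enough. Condition met.
  (b) The claim is a contract claim, not a property claim; the defendant resides in Thornley, not Merford — none of the alternatives is met. Fails.
  (c) The amount in controversy is 42,400 dollars, within the $46,000 ceiling — that alternative is enough. Met.
  (d) The claim is a contract claim, not a tort claim, so one alternative holds. The exception is not triggered, since the claim does not concern real property. Satisfied.
  → At least one condition fails; no jurisdiction.
Courts with jurisdiction: the Orinport Court of Common Pleas — 1 in total.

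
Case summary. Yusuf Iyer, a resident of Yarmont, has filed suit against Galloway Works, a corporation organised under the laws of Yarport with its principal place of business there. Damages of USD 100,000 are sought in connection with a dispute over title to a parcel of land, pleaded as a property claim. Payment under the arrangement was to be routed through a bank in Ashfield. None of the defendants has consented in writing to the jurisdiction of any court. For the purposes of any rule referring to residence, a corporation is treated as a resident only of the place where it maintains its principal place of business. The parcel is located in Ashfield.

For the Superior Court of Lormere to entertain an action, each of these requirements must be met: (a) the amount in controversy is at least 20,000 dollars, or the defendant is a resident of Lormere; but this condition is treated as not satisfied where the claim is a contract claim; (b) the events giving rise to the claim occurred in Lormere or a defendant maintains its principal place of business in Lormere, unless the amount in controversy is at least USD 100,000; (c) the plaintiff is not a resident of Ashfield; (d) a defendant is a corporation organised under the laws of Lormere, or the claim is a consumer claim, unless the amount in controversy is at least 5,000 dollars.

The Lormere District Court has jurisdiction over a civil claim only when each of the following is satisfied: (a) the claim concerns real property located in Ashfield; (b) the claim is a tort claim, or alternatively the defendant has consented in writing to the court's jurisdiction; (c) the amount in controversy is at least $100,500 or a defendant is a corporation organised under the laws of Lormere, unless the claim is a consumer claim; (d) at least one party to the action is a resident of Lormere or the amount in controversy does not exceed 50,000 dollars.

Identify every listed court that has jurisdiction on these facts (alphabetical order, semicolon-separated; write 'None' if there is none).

the Superior Court of Lormere

The Superior Court of Lormere:
  (a) The amount in controversy is USD 100,000, which meets the USD 20,000 floor, so one alternative holds. And the carve-out is inapplicable — the claim is a property claim, not a contract claim. Condition met.
  (b) The operative events occurred in Ashfield, not Lormere; the corporate defendant(s) have their principal place of business in Yarport, not Lormere — no alternative holds. However, the amount in controversy is $100,000, which meets the 100,000 dollars floor, so the 'unless' proviso supplies this condition. Satisfied.
  (c) The plaintiff resides in Yarmont, which is not Ashfield. Met.
  (d) The corporate defendant(s) are organised in Yarport, not Lormere; the claim is a property claim, not a consumer claim — every alternative fails. But the amount in controversy is 100,000 dollars, which meets the USD 5,000 floor, and the 'unless' clause therefore excuses the requirement. Met.
  → The court has jurisdiction.
The Lormere District Court:
  (a) The property lies in Ashfield. Met.
  (b) The claim is a property claim, not a tort claim; no such written consent has been filed — no alternative holds. Not met.
  (c) The amount in controversy is $100,000, below the $100,500 floor; the corporate defendant(s) are organised in Yarport, not Lormere — no alternative holds. The proviso offers no rescue either, since the claim is a property claim, not a consumer claim. Not met.
  (d) No party resides in Lormere; the amount in controversy is USD 100,000, above the $50,000 ceiling — no alternative holds. Condition not met.
  → No jurisdiction.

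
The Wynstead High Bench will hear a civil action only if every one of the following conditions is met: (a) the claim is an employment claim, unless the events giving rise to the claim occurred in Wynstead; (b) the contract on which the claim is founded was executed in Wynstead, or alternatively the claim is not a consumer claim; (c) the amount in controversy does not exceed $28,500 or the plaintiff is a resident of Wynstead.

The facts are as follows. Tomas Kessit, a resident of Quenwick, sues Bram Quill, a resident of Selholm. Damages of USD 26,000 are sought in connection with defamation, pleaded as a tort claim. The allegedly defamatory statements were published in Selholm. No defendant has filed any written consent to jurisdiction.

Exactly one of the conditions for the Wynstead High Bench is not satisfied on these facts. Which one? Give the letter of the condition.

The Wynstead High Bench:
  (a) The claim is a tort claim, not an employment claim. Nor does the 'unless' clause help: the operative events occurred in Selholm, not Wynstead. Not met.
  (b) The claim is a tort claim, not a consumer claim, so this disjunct is met. Satisfied.
  (c) The amount in controversy is 26,000 dollars, within the 28,500 dollars ceiling, so one alternative holds. Met.
Only condition (a) fails.

(a)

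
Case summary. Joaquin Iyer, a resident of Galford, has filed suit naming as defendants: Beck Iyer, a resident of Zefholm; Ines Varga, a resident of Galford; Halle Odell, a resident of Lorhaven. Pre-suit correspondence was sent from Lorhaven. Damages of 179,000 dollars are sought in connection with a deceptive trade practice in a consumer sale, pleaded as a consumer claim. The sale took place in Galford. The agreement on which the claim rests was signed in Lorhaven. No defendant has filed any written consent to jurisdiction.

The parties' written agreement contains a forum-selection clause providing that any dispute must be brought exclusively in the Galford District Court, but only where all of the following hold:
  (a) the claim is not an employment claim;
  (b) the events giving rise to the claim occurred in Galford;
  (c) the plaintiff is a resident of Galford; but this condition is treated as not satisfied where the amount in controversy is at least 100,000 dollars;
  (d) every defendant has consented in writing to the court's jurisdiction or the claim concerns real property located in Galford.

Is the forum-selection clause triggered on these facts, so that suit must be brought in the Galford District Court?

No

The Galford District Court:
  (a) The claim is a consumer claim, not an employment claim. Condition met.
  (b) The operative events occurred in Galford. Condition met.
  (c) The plaintiff resides in Galford. But the amount in controversy is USD 179,000, which meets the $100,000 floor, triggering the carve-out and defeating this condition. Not satisfied.
  (d) No such written consent has been filed; the claim does not concern real property — no alternative holds. Not met.
  → The clause does not apply.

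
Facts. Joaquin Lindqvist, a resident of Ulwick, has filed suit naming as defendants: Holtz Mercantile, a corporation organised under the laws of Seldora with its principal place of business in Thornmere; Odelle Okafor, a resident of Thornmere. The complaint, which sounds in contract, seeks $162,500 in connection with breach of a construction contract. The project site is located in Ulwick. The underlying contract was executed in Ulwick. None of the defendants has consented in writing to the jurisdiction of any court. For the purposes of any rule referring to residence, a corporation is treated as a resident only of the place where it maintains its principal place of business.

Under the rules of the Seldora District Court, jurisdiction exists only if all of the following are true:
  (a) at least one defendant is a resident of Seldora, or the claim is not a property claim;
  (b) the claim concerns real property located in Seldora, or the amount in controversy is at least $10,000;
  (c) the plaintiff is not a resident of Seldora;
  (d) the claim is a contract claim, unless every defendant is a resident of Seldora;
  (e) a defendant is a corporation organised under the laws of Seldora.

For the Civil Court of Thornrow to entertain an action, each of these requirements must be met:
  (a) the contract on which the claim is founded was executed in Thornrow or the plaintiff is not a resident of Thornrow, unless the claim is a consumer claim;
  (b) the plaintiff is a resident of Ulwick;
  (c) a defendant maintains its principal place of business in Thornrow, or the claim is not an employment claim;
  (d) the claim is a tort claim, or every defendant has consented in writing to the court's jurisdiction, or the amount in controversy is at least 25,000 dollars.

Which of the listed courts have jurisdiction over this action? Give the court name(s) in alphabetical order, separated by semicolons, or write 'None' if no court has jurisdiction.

the Civil Court of Thornrow; the Seldora District Court

The Seldora District Court:
  (a) The claim is a contract claim, not a property claim — that alternative is enough. Satisfied.
  (b) The amount in controversy is $162,500, which meets the $10,000 floor — that alternative is enough. Condition met.
  (c) The plaintiff resides in Ulwick, which is not Seldora. Satisfied.
  (d) The claim is a contract claim. Satisfied.
  (e) Holtz Mercantile is organised under the laws of Seldora. Met.
  → All conditions met; jurisdiction exists.
The Civil Court of Thornrow:
  (a) The plaintiff resides in Ulwick, which is not Thornrow, which satisfies one of the alternatives. Met.
  (b) The plaintiff resides in Ulwick. Met.
  (c) The claim is a contract claim, not an employment claim, so one alternative holds. Satisfied.
  (d) The amount in controversy is 162,500 dollars, which meets the USD 25,000 floor, so one alternative holds. Condition met.
  → Jurisdiction lies.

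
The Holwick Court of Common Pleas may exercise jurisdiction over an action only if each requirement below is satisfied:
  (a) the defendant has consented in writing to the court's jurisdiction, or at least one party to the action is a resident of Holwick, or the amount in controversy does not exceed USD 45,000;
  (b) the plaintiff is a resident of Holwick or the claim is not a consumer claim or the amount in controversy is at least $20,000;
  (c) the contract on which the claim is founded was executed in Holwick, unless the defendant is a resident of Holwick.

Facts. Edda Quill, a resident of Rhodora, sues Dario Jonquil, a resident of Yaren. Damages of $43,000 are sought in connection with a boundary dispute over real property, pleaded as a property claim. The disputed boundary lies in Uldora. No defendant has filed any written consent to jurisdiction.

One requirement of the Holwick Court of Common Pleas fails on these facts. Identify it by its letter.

(c)

The Holwick Court of Common Pleas:
  (a) The amount in controversy is 43,000 dollars, within the USD 45,000 ceiling, so this disjunct is met. Met.
  (b) The claim is a property claim, not a consumer claim, so this disjunct is met. Condition met.
  (c) No contract (and hence no place of execution) is alleged. And the defendant resides in Yaren, not Holwick, so the proviso does not save it. Not satisfied.
Only condition (c) fails.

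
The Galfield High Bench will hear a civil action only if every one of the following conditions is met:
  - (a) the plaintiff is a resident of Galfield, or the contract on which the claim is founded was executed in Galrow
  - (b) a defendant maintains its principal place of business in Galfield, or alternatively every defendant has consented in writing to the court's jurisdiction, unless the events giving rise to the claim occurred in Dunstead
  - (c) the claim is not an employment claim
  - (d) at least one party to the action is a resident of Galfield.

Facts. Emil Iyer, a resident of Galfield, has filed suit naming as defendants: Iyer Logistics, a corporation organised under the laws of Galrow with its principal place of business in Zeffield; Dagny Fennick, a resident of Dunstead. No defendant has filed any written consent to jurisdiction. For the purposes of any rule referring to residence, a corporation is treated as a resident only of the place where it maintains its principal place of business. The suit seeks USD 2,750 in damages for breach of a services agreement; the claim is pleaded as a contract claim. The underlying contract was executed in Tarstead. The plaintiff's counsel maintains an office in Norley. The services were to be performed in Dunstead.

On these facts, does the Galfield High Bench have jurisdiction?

The Galfield High Bench:
  (a) The plaintiff resides in Galfield, which satisfies one of the alternatives. Condition met.
  (b) The corporate defendant(s) have their principal place of business in Zeffield, not Galfield; no such written consent has been filed — no alternative holds. The proviso rescues it, though: the operative events occurred in Dunstead. Condition met.
  (c) The claim is a contract claim, not an employment claim. Condition met.
  (d) Emil Iyer resides in Galfield. Satisfied.
  → The court has jurisdiction.

Yes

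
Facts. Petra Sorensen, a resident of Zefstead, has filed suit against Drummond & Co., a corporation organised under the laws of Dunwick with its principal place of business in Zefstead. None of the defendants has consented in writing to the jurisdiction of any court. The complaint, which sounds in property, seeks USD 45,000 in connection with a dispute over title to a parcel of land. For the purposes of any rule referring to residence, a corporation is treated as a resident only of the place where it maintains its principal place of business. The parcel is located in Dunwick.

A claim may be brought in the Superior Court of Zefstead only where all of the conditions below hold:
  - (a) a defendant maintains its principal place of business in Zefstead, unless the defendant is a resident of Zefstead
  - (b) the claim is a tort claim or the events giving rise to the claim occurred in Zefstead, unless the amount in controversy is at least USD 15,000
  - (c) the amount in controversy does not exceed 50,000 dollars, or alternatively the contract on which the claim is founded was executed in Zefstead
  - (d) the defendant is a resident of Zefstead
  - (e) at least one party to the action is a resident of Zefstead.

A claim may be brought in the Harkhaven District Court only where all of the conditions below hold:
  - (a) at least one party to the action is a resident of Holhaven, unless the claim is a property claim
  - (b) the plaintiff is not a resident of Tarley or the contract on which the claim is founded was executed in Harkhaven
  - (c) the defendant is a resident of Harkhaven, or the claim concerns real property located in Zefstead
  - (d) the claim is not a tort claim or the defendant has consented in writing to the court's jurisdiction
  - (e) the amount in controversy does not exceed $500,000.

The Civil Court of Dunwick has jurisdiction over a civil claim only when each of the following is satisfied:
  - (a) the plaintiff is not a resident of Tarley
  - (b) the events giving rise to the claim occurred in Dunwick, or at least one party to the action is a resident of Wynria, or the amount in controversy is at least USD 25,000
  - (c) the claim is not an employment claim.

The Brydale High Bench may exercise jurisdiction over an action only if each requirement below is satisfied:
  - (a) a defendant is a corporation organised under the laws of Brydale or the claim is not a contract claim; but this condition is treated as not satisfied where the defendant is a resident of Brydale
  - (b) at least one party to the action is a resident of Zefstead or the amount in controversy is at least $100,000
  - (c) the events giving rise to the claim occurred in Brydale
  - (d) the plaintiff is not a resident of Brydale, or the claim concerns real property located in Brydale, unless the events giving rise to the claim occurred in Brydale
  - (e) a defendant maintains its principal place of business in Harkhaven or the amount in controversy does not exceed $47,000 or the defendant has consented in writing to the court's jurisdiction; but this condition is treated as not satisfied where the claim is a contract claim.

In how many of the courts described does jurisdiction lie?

The Superior Court of Zefstead:
  (a) Drummond & Co. has its principal place of business in Zefstead. Met.
  (b) The claim is a property claim, not a tort claim; the operative events occurred in Dunwick, not Zefstead — every alternative fails. The proviso rescues it, though: the amount in controversy is 45,000 dollars, which meets the USD 15,000 floor. Satisfied.
  (c) The amount in controversy is $45,000, within the USD 50,000 ceiling, so one alternative holds. Met.
  (d) The defendant resides in Zefstead. Satisfied.
  (e) Petra Sorensen resides in Zefstead. Satisfied.
  → All conditions met; jurisdiction exists.
The Harkhaven District Court:
  (a) No party resides in Holhaven. But the claim is a property claim, and the 'unless' clause therefore excuses the requirement. Satisfied.
  (b) The plaintiff resides in Zefstead, which is not Tarley — that alternative is enough. Condition met.
  (c) The defendant resides in Zefstead, not Harkhaven; the property lies in Dunwick, not Zefstead — none of the alternatives is met. Not met.
  (d) The claim is a property claim, not a tort claim, so this disjunct is met. Satisfied.
  (e) The amount in controversy is 45,000 dollars, within the USD 500,000 ceiling. Met.
  → The court lacks jurisdiction.
The Civil Court of Dunwick:
  (a) The plaintiff resides in Zefstead, which is not Tarley. Condition met.
  (b) The operative events occurred in Dunwick, so this disjunct is met. Condition met.
  (c) The claim is a property claim, not an employment claim. Condition met.
  → All conditions met; jurisdiction exists.
The Brydale High Bench:
  (a) The claim is a property claim, not a contract claim, so this disjunct is met. The exception is not triggered, since the defendant resides in Zefstead, not Brydale. Condition met.
  (b) Petra Sorensen resides in Zefstead — that alternative is enough. Satisfied.
  (c) The operative events occurred in Dunwick, not Brydale. Condition not met.
  (d) The plaintiff resides in Zefstead, which is not Brydale, so one alternative holds. Condition met.
  (e) The amount in controversy is $45,000, within the $47,000 ceiling — that alternative is enough. The carve-out does not apply: the claim is a property claim, not a contract claim. Condition met.
  → Not every requirement is met — no jurisdiction.
Courts with jurisdiction: the Superior Court of Zefstead, the Civil Court of Dunwick — 2 in total.

2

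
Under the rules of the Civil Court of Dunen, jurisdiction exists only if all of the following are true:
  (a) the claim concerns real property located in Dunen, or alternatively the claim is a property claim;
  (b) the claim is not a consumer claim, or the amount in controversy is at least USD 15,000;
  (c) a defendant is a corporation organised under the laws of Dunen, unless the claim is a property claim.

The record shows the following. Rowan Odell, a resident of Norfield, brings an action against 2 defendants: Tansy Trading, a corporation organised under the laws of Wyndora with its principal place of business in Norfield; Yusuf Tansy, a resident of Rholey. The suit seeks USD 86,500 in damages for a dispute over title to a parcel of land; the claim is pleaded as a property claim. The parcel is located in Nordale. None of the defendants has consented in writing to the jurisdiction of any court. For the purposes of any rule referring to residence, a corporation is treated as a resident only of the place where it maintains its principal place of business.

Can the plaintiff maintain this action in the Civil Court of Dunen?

Yes

The Civil Court of Dunen:
  (a) The claim is a property claim, so this disjunct is met. Met.
  (b) The claim is a property claim, not a consumer claim — that alternative is enough. Met.
  (c) The corporate defendant(s) are organised in Wyndora, not Dunen. But the claim is a property claim, and the 'unless' clause therefore excuses the requirement. Condition met.
  → The court has jurisdiction.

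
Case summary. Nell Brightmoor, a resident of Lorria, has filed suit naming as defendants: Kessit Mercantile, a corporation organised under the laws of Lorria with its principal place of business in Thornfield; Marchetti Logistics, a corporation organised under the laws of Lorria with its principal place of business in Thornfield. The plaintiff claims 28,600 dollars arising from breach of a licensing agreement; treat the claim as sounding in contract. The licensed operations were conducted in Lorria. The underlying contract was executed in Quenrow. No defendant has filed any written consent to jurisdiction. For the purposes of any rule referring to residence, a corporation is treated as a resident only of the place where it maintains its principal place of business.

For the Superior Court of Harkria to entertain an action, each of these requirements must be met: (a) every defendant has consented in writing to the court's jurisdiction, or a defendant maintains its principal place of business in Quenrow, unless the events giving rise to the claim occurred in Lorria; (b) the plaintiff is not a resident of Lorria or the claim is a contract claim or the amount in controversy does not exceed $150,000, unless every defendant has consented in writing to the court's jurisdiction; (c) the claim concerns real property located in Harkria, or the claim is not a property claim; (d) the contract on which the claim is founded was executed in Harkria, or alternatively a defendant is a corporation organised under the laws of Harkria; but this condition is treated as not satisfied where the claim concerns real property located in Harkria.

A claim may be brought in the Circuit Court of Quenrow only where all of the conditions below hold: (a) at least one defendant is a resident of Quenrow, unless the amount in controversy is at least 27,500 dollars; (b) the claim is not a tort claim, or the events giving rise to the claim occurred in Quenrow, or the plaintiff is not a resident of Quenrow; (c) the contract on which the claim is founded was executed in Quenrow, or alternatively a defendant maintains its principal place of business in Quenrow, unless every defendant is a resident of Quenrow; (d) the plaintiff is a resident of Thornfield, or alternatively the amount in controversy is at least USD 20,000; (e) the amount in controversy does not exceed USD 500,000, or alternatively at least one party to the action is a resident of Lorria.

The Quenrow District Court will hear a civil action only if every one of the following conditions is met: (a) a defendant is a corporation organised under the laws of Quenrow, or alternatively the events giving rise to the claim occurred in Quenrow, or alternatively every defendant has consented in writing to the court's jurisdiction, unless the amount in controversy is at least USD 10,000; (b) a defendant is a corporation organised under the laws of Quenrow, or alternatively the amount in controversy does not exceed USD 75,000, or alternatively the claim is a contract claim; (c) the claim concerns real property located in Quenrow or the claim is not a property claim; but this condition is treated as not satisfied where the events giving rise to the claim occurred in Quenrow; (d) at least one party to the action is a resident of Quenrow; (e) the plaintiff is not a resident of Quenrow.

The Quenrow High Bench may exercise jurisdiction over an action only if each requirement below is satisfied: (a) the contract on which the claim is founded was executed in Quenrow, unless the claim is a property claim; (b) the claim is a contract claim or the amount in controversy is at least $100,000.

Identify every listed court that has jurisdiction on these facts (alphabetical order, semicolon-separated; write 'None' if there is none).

The Superior Court of Harkria:
  (a) No such written consent has been filed; the corporate defendant(s) have their principal place of business in Thornfield, not Quenrow — no alternative holds. The proviso rescues it, though: the operative events occurred in Lorria. Met.
  (b) The claim is a contract claim, so this disjunct is met. Satisfied.
  (c) The claim is a contract claim, not a property claim — that alternative is enough. Met.
  (d) The contract was executed in Quenrow, not Harkria; the corporate defendant(s) are organised in Lorria, not Harkria — none of the alternatives is met. Fails.
  → At least one condition fails; no jurisdiction.
The Circuit Court of Quenrow:
  (a) No defendant resides in Quenrow (they reside in Thornfield, Thornfield). However, the amount in controversy is 28,600 dollars, which meets the 27,500 dollars floor, so the 'unless' proviso supplies this condition. Satisfied.
  (b) The claim is a contract claim, not a tort claim, so one alternative holds. Condition met.
  (c) The contract was executed in Quenrow, so one alternative holds. Condition met.
  (d) The amount in controversy is 28,600 dollars, which meets the $20,000 floor, so one alternative holds. Condition met.
  (e) The amount in controversy is $28,600, within the $500,000 ceiling, so this disjunct is met. Condition met.
  → Every requirement is satisfied — jurisdiction.
The Quenrow District Court:
  (a) The corporate defendant(s) are organised in Lorria, not Quenrow; the operative events occurred in Lorria, not Quenrow; no such written consent has been filed — no alternative holds. The proviso rescues it, though: the amount in controversy is USD 28,600, which meets the 10,000 dollars floor. Satisfied.
  (b) The amount in controversy is $28,600, within the 75,000 dollars ceiling — that alternative is enough. Met.
  (c) The claim is a contract claim, not a property claim, so this disjunct is met. The exception is not triggered, since the operative events occurred in Lorria, not Quenrow. Condition met.
  (d) No party resides in Quenrow. Not met.
  (e) The plaintiff resides in Lorria, which is not Quenrow. Satisfied.
  → Not every requirement is met — no jurisdiction.
The Quenrow High Bench:
  (a) The contract was executed in Quenrow. Condition met.
  (b) The claim is a contract claim, so this disjunct is met. Condition met.
  → Every requirement is satisfied — jurisdiction.

the Circuit Court of Quenrow; the Quenrow High Bench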